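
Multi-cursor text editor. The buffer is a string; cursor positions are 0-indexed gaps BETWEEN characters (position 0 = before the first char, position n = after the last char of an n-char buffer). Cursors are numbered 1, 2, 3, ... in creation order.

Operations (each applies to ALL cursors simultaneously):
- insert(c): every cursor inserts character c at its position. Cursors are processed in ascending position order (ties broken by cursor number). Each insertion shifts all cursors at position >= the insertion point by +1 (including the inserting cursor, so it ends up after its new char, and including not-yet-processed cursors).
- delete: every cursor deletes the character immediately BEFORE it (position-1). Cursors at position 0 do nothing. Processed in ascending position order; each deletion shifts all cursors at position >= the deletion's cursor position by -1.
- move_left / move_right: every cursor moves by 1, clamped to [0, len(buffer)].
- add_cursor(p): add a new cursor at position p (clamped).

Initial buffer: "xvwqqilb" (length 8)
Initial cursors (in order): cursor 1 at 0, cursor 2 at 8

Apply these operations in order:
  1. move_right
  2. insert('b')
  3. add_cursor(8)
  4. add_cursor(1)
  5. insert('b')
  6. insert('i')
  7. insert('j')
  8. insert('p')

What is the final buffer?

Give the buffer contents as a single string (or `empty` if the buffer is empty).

After op 1 (move_right): buffer="xvwqqilb" (len 8), cursors c1@1 c2@8, authorship ........
After op 2 (insert('b')): buffer="xbvwqqilbb" (len 10), cursors c1@2 c2@10, authorship .1.......2
After op 3 (add_cursor(8)): buffer="xbvwqqilbb" (len 10), cursors c1@2 c3@8 c2@10, authorship .1.......2
After op 4 (add_cursor(1)): buffer="xbvwqqilbb" (len 10), cursors c4@1 c1@2 c3@8 c2@10, authorship .1.......2
After op 5 (insert('b')): buffer="xbbbvwqqilbbbb" (len 14), cursors c4@2 c1@4 c3@11 c2@14, authorship .411......3.22
After op 6 (insert('i')): buffer="xbibbivwqqilbibbbi" (len 18), cursors c4@3 c1@6 c3@14 c2@18, authorship .44111......33.222
After op 7 (insert('j')): buffer="xbijbbijvwqqilbijbbbij" (len 22), cursors c4@4 c1@8 c3@17 c2@22, authorship .4441111......333.2222
After op 8 (insert('p')): buffer="xbijpbbijpvwqqilbijpbbbijp" (len 26), cursors c4@5 c1@10 c3@20 c2@26, authorship .444411111......3333.22222

Answer: xbijpbbijpvwqqilbijpbbbijp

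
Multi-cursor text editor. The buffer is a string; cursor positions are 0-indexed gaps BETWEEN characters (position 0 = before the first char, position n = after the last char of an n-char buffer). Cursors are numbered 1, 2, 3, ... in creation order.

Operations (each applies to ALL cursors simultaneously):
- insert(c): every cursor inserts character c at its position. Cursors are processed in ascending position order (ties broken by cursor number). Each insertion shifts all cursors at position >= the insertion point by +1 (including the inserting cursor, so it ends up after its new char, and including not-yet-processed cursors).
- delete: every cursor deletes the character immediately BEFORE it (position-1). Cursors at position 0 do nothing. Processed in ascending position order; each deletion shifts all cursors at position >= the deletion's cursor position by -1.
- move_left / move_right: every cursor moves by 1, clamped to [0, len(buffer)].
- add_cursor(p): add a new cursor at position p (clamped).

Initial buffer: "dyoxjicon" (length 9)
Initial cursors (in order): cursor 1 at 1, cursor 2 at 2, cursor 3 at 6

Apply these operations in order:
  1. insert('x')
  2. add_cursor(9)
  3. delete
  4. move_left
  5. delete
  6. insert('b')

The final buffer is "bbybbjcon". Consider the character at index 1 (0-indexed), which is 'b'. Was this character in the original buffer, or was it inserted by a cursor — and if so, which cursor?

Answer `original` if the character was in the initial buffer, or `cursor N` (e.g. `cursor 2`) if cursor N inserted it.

Answer: cursor 2

Derivation:
After op 1 (insert('x')): buffer="dxyxoxjixcon" (len 12), cursors c1@2 c2@4 c3@9, authorship .1.2....3...
After op 2 (add_cursor(9)): buffer="dxyxoxjixcon" (len 12), cursors c1@2 c2@4 c3@9 c4@9, authorship .1.2....3...
After op 3 (delete): buffer="dyoxjcon" (len 8), cursors c1@1 c2@2 c3@5 c4@5, authorship ........
After op 4 (move_left): buffer="dyoxjcon" (len 8), cursors c1@0 c2@1 c3@4 c4@4, authorship ........
After op 5 (delete): buffer="yjcon" (len 5), cursors c1@0 c2@0 c3@1 c4@1, authorship .....
After op 6 (insert('b')): buffer="bbybbjcon" (len 9), cursors c1@2 c2@2 c3@5 c4@5, authorship 12.34....
Authorship (.=original, N=cursor N): 1 2 . 3 4 . . . .
Index 1: author = 2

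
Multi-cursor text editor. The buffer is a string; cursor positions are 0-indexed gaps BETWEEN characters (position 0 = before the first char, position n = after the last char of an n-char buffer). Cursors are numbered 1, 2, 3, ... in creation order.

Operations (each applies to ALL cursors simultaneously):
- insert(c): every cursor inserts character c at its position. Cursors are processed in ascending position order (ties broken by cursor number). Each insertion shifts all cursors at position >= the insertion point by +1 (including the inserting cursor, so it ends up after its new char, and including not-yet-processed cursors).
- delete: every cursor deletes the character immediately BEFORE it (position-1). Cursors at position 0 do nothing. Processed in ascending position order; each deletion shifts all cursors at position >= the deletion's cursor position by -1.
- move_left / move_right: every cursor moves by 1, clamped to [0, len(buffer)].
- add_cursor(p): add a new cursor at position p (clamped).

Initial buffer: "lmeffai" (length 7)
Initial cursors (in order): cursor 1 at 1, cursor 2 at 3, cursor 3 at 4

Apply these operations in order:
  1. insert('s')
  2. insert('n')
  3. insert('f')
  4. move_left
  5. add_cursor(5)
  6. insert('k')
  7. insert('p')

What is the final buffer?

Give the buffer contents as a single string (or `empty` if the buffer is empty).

Answer: lsnkpfmkpesnkpffsnkpffai

Derivation:
After op 1 (insert('s')): buffer="lsmesfsfai" (len 10), cursors c1@2 c2@5 c3@7, authorship .1..2.3...
After op 2 (insert('n')): buffer="lsnmesnfsnfai" (len 13), cursors c1@3 c2@7 c3@10, authorship .11..22.33...
After op 3 (insert('f')): buffer="lsnfmesnffsnffai" (len 16), cursors c1@4 c2@9 c3@13, authorship .111..222.333...
After op 4 (move_left): buffer="lsnfmesnffsnffai" (len 16), cursors c1@3 c2@8 c3@12, authorship .111..222.333...
After op 5 (add_cursor(5)): buffer="lsnfmesnffsnffai" (len 16), cursors c1@3 c4@5 c2@8 c3@12, authorship .111..222.333...
After op 6 (insert('k')): buffer="lsnkfmkesnkffsnkffai" (len 20), cursors c1@4 c4@7 c2@11 c3@16, authorship .1111.4.2222.3333...
After op 7 (insert('p')): buffer="lsnkpfmkpesnkpffsnkpffai" (len 24), cursors c1@5 c4@9 c2@14 c3@20, authorship .11111.44.22222.33333...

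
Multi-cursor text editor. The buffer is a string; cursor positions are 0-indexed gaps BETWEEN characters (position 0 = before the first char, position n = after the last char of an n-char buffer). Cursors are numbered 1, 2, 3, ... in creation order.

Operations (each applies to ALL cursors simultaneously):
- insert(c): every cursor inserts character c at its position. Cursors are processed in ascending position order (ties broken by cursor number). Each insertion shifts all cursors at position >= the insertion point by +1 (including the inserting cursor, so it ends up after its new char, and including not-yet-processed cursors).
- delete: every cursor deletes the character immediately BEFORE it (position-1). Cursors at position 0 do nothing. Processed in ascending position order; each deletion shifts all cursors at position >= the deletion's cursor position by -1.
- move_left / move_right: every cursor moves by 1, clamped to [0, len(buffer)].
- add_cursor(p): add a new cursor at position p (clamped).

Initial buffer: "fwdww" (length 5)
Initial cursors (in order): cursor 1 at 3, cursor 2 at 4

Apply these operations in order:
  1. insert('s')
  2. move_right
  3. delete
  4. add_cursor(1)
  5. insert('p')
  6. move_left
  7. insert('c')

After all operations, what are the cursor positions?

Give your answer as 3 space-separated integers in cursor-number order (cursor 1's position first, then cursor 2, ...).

Answer: 7 10 2

Derivation:
After op 1 (insert('s')): buffer="fwdswsw" (len 7), cursors c1@4 c2@6, authorship ...1.2.
After op 2 (move_right): buffer="fwdswsw" (len 7), cursors c1@5 c2@7, authorship ...1.2.
After op 3 (delete): buffer="fwdss" (len 5), cursors c1@4 c2@5, authorship ...12
After op 4 (add_cursor(1)): buffer="fwdss" (len 5), cursors c3@1 c1@4 c2@5, authorship ...12
After op 5 (insert('p')): buffer="fpwdspsp" (len 8), cursors c3@2 c1@6 c2@8, authorship .3..1122
After op 6 (move_left): buffer="fpwdspsp" (len 8), cursors c3@1 c1@5 c2@7, authorship .3..1122
After op 7 (insert('c')): buffer="fcpwdscpscp" (len 11), cursors c3@2 c1@7 c2@10, authorship .33..111222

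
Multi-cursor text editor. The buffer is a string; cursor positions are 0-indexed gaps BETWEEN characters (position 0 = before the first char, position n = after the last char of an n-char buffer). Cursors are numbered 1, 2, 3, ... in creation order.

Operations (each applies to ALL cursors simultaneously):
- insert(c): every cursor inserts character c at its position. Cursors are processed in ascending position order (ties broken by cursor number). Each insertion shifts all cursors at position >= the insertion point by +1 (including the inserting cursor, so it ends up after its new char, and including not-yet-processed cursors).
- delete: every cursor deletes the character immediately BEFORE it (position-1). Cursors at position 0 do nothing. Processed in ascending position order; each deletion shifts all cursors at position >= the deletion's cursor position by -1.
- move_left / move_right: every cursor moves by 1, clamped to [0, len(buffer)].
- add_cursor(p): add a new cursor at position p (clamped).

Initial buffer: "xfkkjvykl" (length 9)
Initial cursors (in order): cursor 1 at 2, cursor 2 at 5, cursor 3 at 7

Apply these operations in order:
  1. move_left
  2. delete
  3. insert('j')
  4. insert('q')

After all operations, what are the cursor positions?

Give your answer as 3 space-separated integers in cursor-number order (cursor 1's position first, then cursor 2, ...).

Answer: 2 6 9

Derivation:
After op 1 (move_left): buffer="xfkkjvykl" (len 9), cursors c1@1 c2@4 c3@6, authorship .........
After op 2 (delete): buffer="fkjykl" (len 6), cursors c1@0 c2@2 c3@3, authorship ......
After op 3 (insert('j')): buffer="jfkjjjykl" (len 9), cursors c1@1 c2@4 c3@6, authorship 1..2.3...
After op 4 (insert('q')): buffer="jqfkjqjjqykl" (len 12), cursors c1@2 c2@6 c3@9, authorship 11..22.33...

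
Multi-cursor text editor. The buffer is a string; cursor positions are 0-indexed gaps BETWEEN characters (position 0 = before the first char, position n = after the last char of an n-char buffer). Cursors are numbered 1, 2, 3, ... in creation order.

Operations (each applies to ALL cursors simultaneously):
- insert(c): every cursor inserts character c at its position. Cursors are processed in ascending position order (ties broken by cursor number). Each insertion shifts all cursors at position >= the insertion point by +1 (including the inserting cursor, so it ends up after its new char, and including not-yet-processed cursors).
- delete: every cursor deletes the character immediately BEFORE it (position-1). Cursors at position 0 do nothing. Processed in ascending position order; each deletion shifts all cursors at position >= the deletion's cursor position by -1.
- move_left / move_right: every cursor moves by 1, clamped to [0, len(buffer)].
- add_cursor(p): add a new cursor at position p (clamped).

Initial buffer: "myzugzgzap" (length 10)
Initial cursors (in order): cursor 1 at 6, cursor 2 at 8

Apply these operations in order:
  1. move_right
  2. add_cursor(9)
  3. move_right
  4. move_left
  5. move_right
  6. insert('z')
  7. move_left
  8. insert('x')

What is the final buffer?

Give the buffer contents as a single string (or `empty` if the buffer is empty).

After op 1 (move_right): buffer="myzugzgzap" (len 10), cursors c1@7 c2@9, authorship ..........
After op 2 (add_cursor(9)): buffer="myzugzgzap" (len 10), cursors c1@7 c2@9 c3@9, authorship ..........
After op 3 (move_right): buffer="myzugzgzap" (len 10), cursors c1@8 c2@10 c3@10, authorship ..........
After op 4 (move_left): buffer="myzugzgzap" (len 10), cursors c1@7 c2@9 c3@9, authorship ..........
After op 5 (move_right): buffer="myzugzgzap" (len 10), cursors c1@8 c2@10 c3@10, authorship ..........
After op 6 (insert('z')): buffer="myzugzgzzapzz" (len 13), cursors c1@9 c2@13 c3@13, authorship ........1..23
After op 7 (move_left): buffer="myzugzgzzapzz" (len 13), cursors c1@8 c2@12 c3@12, authorship ........1..23
After op 8 (insert('x')): buffer="myzugzgzxzapzxxz" (len 16), cursors c1@9 c2@15 c3@15, authorship ........11..2233

Answer: myzugzgzxzapzxxz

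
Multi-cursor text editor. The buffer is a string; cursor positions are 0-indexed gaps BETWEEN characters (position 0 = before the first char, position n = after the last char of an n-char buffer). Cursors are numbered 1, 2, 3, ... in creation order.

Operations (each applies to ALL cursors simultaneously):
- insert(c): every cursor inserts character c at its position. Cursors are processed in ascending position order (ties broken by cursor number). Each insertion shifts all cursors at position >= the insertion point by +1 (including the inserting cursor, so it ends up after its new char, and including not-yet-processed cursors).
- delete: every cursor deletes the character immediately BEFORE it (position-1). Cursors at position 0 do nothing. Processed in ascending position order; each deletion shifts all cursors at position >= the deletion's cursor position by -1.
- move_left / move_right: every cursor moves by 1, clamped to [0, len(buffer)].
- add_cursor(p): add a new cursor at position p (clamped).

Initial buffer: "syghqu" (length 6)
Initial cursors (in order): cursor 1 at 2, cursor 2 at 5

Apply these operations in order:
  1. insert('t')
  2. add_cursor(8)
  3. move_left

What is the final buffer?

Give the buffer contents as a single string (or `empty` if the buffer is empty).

Answer: sytghqtu

Derivation:
After op 1 (insert('t')): buffer="sytghqtu" (len 8), cursors c1@3 c2@7, authorship ..1...2.
After op 2 (add_cursor(8)): buffer="sytghqtu" (len 8), cursors c1@3 c2@7 c3@8, authorship ..1...2.
After op 3 (move_left): buffer="sytghqtu" (len 8), cursors c1@2 c2@6 c3@7, authorship ..1...2.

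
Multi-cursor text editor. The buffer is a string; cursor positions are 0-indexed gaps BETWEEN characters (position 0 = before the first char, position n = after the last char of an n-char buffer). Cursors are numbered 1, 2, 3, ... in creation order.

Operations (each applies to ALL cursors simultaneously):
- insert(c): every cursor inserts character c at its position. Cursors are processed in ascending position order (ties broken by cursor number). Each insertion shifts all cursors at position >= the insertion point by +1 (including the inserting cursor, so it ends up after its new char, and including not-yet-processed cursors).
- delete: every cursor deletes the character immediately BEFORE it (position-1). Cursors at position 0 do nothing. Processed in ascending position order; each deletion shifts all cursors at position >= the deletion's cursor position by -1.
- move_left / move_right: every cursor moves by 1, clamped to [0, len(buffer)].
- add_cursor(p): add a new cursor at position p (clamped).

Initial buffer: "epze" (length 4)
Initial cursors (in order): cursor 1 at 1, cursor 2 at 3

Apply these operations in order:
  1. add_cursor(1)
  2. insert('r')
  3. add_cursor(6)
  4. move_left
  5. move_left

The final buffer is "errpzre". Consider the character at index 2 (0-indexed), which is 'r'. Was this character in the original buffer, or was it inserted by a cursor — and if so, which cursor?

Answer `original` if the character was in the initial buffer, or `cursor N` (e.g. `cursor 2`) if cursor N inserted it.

After op 1 (add_cursor(1)): buffer="epze" (len 4), cursors c1@1 c3@1 c2@3, authorship ....
After op 2 (insert('r')): buffer="errpzre" (len 7), cursors c1@3 c3@3 c2@6, authorship .13..2.
After op 3 (add_cursor(6)): buffer="errpzre" (len 7), cursors c1@3 c3@3 c2@6 c4@6, authorship .13..2.
After op 4 (move_left): buffer="errpzre" (len 7), cursors c1@2 c3@2 c2@5 c4@5, authorship .13..2.
After op 5 (move_left): buffer="errpzre" (len 7), cursors c1@1 c3@1 c2@4 c4@4, authorship .13..2.
Authorship (.=original, N=cursor N): . 1 3 . . 2 .
Index 2: author = 3

Answer: cursor 3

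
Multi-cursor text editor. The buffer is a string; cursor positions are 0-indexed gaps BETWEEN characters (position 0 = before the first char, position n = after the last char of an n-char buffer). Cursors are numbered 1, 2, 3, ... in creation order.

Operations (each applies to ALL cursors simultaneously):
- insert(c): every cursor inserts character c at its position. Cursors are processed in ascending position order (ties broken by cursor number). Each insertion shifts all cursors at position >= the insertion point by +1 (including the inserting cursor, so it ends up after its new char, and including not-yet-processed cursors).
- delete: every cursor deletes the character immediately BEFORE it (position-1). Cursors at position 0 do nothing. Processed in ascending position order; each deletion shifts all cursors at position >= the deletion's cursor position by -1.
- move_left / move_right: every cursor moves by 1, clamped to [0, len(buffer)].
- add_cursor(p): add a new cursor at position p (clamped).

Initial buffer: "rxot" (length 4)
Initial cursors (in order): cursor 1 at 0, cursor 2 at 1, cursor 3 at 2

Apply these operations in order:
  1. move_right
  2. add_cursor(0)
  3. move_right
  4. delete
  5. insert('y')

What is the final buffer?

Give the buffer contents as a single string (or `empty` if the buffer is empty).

Answer: yyyy

Derivation:
After op 1 (move_right): buffer="rxot" (len 4), cursors c1@1 c2@2 c3@3, authorship ....
After op 2 (add_cursor(0)): buffer="rxot" (len 4), cursors c4@0 c1@1 c2@2 c3@3, authorship ....
After op 3 (move_right): buffer="rxot" (len 4), cursors c4@1 c1@2 c2@3 c3@4, authorship ....
After op 4 (delete): buffer="" (len 0), cursors c1@0 c2@0 c3@0 c4@0, authorship 
After op 5 (insert('y')): buffer="yyyy" (len 4), cursors c1@4 c2@4 c3@4 c4@4, authorship 1234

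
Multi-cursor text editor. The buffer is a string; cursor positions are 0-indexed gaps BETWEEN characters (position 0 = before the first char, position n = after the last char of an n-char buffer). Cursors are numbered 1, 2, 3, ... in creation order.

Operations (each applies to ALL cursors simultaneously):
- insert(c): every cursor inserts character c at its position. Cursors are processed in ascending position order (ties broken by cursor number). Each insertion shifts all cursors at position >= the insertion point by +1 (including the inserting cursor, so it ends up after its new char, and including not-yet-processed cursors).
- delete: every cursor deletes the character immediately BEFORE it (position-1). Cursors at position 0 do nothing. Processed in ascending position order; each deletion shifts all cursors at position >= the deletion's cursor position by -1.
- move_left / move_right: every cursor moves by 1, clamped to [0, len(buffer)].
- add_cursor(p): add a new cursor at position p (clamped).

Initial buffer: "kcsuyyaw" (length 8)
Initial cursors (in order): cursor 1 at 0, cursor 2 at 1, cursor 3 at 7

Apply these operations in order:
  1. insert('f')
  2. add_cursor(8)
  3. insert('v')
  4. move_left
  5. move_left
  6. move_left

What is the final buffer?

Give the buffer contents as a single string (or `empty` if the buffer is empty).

After op 1 (insert('f')): buffer="fkfcsuyyafw" (len 11), cursors c1@1 c2@3 c3@10, authorship 1.2......3.
After op 2 (add_cursor(8)): buffer="fkfcsuyyafw" (len 11), cursors c1@1 c2@3 c4@8 c3@10, authorship 1.2......3.
After op 3 (insert('v')): buffer="fvkfvcsuyyvafvw" (len 15), cursors c1@2 c2@5 c4@11 c3@14, authorship 11.22.....4.33.
After op 4 (move_left): buffer="fvkfvcsuyyvafvw" (len 15), cursors c1@1 c2@4 c4@10 c3@13, authorship 11.22.....4.33.
After op 5 (move_left): buffer="fvkfvcsuyyvafvw" (len 15), cursors c1@0 c2@3 c4@9 c3@12, authorship 11.22.....4.33.
After op 6 (move_left): buffer="fvkfvcsuyyvafvw" (len 15), cursors c1@0 c2@2 c4@8 c3@11, authorship 11.22.....4.33.

Answer: fvkfvcsuyyvafvw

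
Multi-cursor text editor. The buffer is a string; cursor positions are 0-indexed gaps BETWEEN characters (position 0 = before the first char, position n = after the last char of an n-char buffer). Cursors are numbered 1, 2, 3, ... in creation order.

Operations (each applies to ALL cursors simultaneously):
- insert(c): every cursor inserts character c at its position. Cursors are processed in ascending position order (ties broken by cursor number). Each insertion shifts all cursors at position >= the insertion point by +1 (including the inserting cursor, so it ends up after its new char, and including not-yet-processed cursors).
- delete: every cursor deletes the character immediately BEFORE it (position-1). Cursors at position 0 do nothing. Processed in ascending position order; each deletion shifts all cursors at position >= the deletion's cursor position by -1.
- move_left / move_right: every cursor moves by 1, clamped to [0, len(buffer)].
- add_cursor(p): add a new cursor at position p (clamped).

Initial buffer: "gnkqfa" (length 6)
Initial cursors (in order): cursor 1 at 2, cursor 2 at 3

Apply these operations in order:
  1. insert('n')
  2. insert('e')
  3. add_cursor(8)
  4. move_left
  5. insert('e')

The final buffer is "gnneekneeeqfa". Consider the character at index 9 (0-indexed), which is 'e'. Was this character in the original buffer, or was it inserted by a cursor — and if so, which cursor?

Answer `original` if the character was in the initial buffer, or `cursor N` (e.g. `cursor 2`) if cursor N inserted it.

After op 1 (insert('n')): buffer="gnnknqfa" (len 8), cursors c1@3 c2@5, authorship ..1.2...
After op 2 (insert('e')): buffer="gnnekneqfa" (len 10), cursors c1@4 c2@7, authorship ..11.22...
After op 3 (add_cursor(8)): buffer="gnnekneqfa" (len 10), cursors c1@4 c2@7 c3@8, authorship ..11.22...
After op 4 (move_left): buffer="gnnekneqfa" (len 10), cursors c1@3 c2@6 c3@7, authorship ..11.22...
After op 5 (insert('e')): buffer="gnneekneeeqfa" (len 13), cursors c1@4 c2@8 c3@10, authorship ..111.2223...
Authorship (.=original, N=cursor N): . . 1 1 1 . 2 2 2 3 . . .
Index 9: author = 3

Answer: cursor 3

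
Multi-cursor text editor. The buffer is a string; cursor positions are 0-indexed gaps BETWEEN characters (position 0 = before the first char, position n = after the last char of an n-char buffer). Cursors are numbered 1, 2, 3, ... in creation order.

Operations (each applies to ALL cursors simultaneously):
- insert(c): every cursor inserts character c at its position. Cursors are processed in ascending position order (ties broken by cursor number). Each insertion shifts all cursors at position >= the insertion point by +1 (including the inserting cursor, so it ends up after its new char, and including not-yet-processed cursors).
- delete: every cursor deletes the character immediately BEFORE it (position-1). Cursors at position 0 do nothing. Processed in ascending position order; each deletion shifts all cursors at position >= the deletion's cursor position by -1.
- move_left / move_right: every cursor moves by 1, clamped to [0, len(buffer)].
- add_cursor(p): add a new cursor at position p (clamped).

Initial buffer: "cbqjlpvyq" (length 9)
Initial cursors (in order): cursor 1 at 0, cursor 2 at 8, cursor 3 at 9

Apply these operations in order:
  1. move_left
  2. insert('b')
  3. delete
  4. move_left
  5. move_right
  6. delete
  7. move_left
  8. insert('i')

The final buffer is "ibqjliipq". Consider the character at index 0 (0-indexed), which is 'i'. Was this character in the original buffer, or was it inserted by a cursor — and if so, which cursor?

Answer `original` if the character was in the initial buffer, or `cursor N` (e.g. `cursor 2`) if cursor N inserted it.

Answer: cursor 1

Derivation:
After op 1 (move_left): buffer="cbqjlpvyq" (len 9), cursors c1@0 c2@7 c3@8, authorship .........
After op 2 (insert('b')): buffer="bcbqjlpvbybq" (len 12), cursors c1@1 c2@9 c3@11, authorship 1.......2.3.
After op 3 (delete): buffer="cbqjlpvyq" (len 9), cursors c1@0 c2@7 c3@8, authorship .........
After op 4 (move_left): buffer="cbqjlpvyq" (len 9), cursors c1@0 c2@6 c3@7, authorship .........
After op 5 (move_right): buffer="cbqjlpvyq" (len 9), cursors c1@1 c2@7 c3@8, authorship .........
After op 6 (delete): buffer="bqjlpq" (len 6), cursors c1@0 c2@5 c3@5, authorship ......
After op 7 (move_left): buffer="bqjlpq" (len 6), cursors c1@0 c2@4 c3@4, authorship ......
After op 8 (insert('i')): buffer="ibqjliipq" (len 9), cursors c1@1 c2@7 c3@7, authorship 1....23..
Authorship (.=original, N=cursor N): 1 . . . . 2 3 . .
Index 0: author = 1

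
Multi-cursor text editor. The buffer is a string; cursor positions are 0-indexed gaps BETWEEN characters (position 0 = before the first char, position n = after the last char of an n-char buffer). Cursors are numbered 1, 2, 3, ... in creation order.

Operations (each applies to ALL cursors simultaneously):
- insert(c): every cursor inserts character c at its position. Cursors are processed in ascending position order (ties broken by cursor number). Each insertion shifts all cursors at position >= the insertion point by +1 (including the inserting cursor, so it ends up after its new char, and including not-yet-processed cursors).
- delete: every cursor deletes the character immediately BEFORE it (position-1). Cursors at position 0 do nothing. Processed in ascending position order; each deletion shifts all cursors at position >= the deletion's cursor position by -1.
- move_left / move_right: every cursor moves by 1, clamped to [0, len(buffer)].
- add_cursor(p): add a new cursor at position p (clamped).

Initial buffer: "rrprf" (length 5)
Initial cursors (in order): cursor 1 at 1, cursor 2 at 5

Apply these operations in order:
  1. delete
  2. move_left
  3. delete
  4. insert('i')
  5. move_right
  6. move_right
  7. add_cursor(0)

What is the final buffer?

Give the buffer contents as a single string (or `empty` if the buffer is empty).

Answer: irir

Derivation:
After op 1 (delete): buffer="rpr" (len 3), cursors c1@0 c2@3, authorship ...
After op 2 (move_left): buffer="rpr" (len 3), cursors c1@0 c2@2, authorship ...
After op 3 (delete): buffer="rr" (len 2), cursors c1@0 c2@1, authorship ..
After op 4 (insert('i')): buffer="irir" (len 4), cursors c1@1 c2@3, authorship 1.2.
After op 5 (move_right): buffer="irir" (len 4), cursors c1@2 c2@4, authorship 1.2.
After op 6 (move_right): buffer="irir" (len 4), cursors c1@3 c2@4, authorship 1.2.
After op 7 (add_cursor(0)): buffer="irir" (len 4), cursors c3@0 c1@3 c2@4, authorship 1.2.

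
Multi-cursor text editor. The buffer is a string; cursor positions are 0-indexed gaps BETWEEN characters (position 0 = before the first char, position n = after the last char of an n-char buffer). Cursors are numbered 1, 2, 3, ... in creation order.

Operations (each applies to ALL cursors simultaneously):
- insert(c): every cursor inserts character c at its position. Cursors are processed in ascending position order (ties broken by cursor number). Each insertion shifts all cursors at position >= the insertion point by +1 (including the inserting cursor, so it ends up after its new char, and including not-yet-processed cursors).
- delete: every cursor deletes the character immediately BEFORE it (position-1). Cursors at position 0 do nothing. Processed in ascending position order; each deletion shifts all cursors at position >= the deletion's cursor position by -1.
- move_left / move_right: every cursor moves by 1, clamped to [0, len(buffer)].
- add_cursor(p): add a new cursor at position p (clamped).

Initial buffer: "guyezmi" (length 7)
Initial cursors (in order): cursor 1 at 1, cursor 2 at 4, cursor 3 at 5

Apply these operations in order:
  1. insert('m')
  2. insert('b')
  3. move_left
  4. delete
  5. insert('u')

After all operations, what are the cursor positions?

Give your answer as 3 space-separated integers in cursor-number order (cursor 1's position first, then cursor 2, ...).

Answer: 2 7 10

Derivation:
After op 1 (insert('m')): buffer="gmuyemzmmi" (len 10), cursors c1@2 c2@6 c3@8, authorship .1...2.3..
After op 2 (insert('b')): buffer="gmbuyembzmbmi" (len 13), cursors c1@3 c2@8 c3@11, authorship .11...22.33..
After op 3 (move_left): buffer="gmbuyembzmbmi" (len 13), cursors c1@2 c2@7 c3@10, authorship .11...22.33..
After op 4 (delete): buffer="gbuyebzbmi" (len 10), cursors c1@1 c2@5 c3@7, authorship .1...2.3..
After op 5 (insert('u')): buffer="gubuyeubzubmi" (len 13), cursors c1@2 c2@7 c3@10, authorship .11...22.33..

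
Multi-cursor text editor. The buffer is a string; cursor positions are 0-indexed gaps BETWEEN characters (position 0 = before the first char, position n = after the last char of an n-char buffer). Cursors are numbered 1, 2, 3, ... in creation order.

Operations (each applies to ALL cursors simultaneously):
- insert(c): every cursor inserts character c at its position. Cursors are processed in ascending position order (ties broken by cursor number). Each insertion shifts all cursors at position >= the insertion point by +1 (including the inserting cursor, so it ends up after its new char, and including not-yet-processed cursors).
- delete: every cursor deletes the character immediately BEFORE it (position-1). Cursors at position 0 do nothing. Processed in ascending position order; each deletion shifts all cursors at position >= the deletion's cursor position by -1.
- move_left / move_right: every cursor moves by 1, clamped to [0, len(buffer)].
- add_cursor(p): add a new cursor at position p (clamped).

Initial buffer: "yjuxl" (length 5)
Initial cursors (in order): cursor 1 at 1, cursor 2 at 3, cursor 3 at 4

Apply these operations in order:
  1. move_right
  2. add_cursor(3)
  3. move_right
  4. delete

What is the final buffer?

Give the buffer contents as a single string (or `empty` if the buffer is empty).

Answer: y

Derivation:
After op 1 (move_right): buffer="yjuxl" (len 5), cursors c1@2 c2@4 c3@5, authorship .....
After op 2 (add_cursor(3)): buffer="yjuxl" (len 5), cursors c1@2 c4@3 c2@4 c3@5, authorship .....
After op 3 (move_right): buffer="yjuxl" (len 5), cursors c1@3 c4@4 c2@5 c3@5, authorship .....
After op 4 (delete): buffer="y" (len 1), cursors c1@1 c2@1 c3@1 c4@1, authorship .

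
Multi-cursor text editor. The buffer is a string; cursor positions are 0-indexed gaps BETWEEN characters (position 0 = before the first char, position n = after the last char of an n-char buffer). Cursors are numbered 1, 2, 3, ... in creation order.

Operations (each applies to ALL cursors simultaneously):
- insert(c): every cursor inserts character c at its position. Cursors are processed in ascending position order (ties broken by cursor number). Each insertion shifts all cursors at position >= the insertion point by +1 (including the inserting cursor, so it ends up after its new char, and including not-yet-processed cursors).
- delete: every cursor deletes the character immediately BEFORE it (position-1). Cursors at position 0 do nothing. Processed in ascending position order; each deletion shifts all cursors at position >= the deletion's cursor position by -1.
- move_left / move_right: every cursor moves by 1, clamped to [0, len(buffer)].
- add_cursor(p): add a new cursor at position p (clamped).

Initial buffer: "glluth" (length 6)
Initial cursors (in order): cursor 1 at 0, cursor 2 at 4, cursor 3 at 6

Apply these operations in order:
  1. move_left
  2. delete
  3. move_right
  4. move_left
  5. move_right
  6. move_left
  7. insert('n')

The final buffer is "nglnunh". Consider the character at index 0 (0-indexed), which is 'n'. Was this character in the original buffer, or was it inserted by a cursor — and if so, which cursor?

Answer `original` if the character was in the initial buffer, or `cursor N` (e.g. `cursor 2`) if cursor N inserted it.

Answer: cursor 1

Derivation:
After op 1 (move_left): buffer="glluth" (len 6), cursors c1@0 c2@3 c3@5, authorship ......
After op 2 (delete): buffer="gluh" (len 4), cursors c1@0 c2@2 c3@3, authorship ....
After op 3 (move_right): buffer="gluh" (len 4), cursors c1@1 c2@3 c3@4, authorship ....
After op 4 (move_left): buffer="gluh" (len 4), cursors c1@0 c2@2 c3@3, authorship ....
After op 5 (move_right): buffer="gluh" (len 4), cursors c1@1 c2@3 c3@4, authorship ....
After op 6 (move_left): buffer="gluh" (len 4), cursors c1@0 c2@2 c3@3, authorship ....
After op 7 (insert('n')): buffer="nglnunh" (len 7), cursors c1@1 c2@4 c3@6, authorship 1..2.3.
Authorship (.=original, N=cursor N): 1 . . 2 . 3 .
Index 0: author = 1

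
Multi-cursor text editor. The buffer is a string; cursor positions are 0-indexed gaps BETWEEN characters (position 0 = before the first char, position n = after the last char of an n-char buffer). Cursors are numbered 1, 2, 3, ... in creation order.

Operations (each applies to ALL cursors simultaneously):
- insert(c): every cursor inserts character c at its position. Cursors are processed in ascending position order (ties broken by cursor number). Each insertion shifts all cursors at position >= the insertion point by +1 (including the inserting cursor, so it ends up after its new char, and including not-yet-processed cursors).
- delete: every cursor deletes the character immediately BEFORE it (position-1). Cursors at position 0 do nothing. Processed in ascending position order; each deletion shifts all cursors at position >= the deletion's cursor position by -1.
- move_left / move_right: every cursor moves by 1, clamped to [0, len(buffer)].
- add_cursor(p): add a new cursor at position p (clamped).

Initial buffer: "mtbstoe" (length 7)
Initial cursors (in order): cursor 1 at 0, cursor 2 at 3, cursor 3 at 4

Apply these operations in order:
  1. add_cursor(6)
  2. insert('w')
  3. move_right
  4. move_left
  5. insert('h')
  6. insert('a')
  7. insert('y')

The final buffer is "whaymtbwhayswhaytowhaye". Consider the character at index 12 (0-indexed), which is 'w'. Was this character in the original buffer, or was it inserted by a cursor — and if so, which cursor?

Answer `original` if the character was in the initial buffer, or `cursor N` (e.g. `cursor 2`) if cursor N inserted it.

Answer: cursor 3

Derivation:
After op 1 (add_cursor(6)): buffer="mtbstoe" (len 7), cursors c1@0 c2@3 c3@4 c4@6, authorship .......
After op 2 (insert('w')): buffer="wmtbwswtowe" (len 11), cursors c1@1 c2@5 c3@7 c4@10, authorship 1...2.3..4.
After op 3 (move_right): buffer="wmtbwswtowe" (len 11), cursors c1@2 c2@6 c3@8 c4@11, authorship 1...2.3..4.
After op 4 (move_left): buffer="wmtbwswtowe" (len 11), cursors c1@1 c2@5 c3@7 c4@10, authorship 1...2.3..4.
After op 5 (insert('h')): buffer="whmtbwhswhtowhe" (len 15), cursors c1@2 c2@7 c3@10 c4@14, authorship 11...22.33..44.
After op 6 (insert('a')): buffer="whamtbwhaswhatowhae" (len 19), cursors c1@3 c2@9 c3@13 c4@18, authorship 111...222.333..444.
After op 7 (insert('y')): buffer="whaymtbwhayswhaytowhaye" (len 23), cursors c1@4 c2@11 c3@16 c4@22, authorship 1111...2222.3333..4444.
Authorship (.=original, N=cursor N): 1 1 1 1 . . . 2 2 2 2 . 3 3 3 3 . . 4 4 4 4 .
Index 12: author = 3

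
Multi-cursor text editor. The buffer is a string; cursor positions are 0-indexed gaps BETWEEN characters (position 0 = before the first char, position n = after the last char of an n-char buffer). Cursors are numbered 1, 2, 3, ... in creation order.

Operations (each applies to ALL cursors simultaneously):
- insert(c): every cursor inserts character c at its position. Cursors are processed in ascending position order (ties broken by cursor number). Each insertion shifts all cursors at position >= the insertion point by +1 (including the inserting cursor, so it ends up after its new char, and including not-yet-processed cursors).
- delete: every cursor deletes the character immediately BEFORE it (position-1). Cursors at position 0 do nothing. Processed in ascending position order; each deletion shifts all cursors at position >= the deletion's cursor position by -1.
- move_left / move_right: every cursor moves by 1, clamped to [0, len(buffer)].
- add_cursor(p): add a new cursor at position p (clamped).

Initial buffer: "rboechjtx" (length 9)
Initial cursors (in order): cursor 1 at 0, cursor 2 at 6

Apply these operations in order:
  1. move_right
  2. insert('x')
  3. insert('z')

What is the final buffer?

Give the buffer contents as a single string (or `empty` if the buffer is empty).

Answer: rxzboechjxztx

Derivation:
After op 1 (move_right): buffer="rboechjtx" (len 9), cursors c1@1 c2@7, authorship .........
After op 2 (insert('x')): buffer="rxboechjxtx" (len 11), cursors c1@2 c2@9, authorship .1......2..
After op 3 (insert('z')): buffer="rxzboechjxztx" (len 13), cursors c1@3 c2@11, authorship .11......22..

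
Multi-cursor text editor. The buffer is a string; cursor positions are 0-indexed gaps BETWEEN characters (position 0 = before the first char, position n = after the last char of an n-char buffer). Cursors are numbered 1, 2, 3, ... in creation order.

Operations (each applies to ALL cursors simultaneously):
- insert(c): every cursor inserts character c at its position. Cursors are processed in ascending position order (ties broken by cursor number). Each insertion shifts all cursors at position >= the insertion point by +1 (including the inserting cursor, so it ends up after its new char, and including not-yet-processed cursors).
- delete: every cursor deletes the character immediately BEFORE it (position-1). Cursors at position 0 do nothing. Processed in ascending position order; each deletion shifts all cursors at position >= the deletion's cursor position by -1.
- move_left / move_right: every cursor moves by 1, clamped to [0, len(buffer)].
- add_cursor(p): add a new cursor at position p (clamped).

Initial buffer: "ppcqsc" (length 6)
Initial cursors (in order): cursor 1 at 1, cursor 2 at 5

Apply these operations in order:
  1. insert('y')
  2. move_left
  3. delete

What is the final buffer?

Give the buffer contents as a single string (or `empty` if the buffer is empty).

After op 1 (insert('y')): buffer="pypcqsyc" (len 8), cursors c1@2 c2@7, authorship .1....2.
After op 2 (move_left): buffer="pypcqsyc" (len 8), cursors c1@1 c2@6, authorship .1....2.
After op 3 (delete): buffer="ypcqyc" (len 6), cursors c1@0 c2@4, authorship 1...2.

Answer: ypcqyc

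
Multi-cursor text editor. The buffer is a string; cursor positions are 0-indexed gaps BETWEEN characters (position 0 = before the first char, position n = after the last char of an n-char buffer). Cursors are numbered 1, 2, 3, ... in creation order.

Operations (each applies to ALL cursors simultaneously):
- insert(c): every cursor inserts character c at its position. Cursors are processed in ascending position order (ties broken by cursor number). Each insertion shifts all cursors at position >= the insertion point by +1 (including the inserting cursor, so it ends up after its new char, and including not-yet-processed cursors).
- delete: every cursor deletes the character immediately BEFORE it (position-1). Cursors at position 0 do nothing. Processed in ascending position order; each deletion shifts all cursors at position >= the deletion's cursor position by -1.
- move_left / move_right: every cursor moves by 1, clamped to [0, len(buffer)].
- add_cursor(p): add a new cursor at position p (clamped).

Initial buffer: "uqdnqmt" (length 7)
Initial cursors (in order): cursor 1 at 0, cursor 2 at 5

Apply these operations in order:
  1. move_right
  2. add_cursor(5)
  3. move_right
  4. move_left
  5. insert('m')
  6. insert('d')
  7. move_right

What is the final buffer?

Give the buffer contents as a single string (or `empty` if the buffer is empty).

After op 1 (move_right): buffer="uqdnqmt" (len 7), cursors c1@1 c2@6, authorship .......
After op 2 (add_cursor(5)): buffer="uqdnqmt" (len 7), cursors c1@1 c3@5 c2@6, authorship .......
After op 3 (move_right): buffer="uqdnqmt" (len 7), cursors c1@2 c3@6 c2@7, authorship .......
After op 4 (move_left): buffer="uqdnqmt" (len 7), cursors c1@1 c3@5 c2@6, authorship .......
After op 5 (insert('m')): buffer="umqdnqmmmt" (len 10), cursors c1@2 c3@7 c2@9, authorship .1....3.2.
After op 6 (insert('d')): buffer="umdqdnqmdmmdt" (len 13), cursors c1@3 c3@9 c2@12, authorship .11....33.22.
After op 7 (move_right): buffer="umdqdnqmdmmdt" (len 13), cursors c1@4 c3@10 c2@13, authorship .11....33.22.

Answer: umdqdnqmdmmdt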